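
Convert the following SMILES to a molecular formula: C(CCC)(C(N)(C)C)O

C7H17NO

Heavy atoms from the SMILES: 7 C, 1 N, 1 O.
Implicit hydrogens by atom environment:
  3 × C: 3 H each → 9
  2 × C: 2 H each → 4
  1 × C: 1 H
  1 × C: no H
  1 × N: 2 H
  1 × O: 1 H
  Total hydrogens = 17.
Molecular formula: C7H17NO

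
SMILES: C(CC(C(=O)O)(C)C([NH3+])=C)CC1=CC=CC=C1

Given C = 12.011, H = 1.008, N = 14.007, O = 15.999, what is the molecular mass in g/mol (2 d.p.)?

Molecular formula: C14H20NO2+.
M = 14×12.011 + 20×1.008 + 1×14.007 + 2×15.999 = 234.32 g/mol.

234.32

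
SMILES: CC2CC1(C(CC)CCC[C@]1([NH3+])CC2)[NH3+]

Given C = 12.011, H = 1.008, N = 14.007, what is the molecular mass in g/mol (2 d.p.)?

212.38

Molecular formula: [C13H28N2]2+.
M = 13×12.011 + 28×1.008 + 2×14.007 = 212.38 g/mol.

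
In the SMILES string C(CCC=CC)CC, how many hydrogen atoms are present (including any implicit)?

Hydrogens are implicit in SMILES; fill each atom to its normal valence:
  4 × C: 2 H each → 8
  2 × C: 3 H each → 6
  2 × C: 1 H each → 2
  Total hydrogens = 16.

16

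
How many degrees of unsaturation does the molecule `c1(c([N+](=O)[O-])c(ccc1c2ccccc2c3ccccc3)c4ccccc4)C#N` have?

Molecular formula from the SMILES: C25H16N2O2.
DoU = (2C + 2 + N − H − X)/2 = (2·25 + 2 + 2 − 16 − 0)/2 = 38/2 = 19.
(Structurally: 4 ring(s) + 15 π bond(s) = 19.)

19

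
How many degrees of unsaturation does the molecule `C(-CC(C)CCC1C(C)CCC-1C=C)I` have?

Molecular formula from the SMILES: C14H25I.
DoU = (2C + 2 + N − H − X)/2 = (2·14 + 2 + 0 − 25 − 1)/2 = 4/2 = 2.
(Structurally: 1 ring(s) + 1 π bond(s) = 2.)

2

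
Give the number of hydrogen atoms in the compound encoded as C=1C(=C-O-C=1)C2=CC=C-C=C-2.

8

Hydrogens are implicit in SMILES; fill each atom to its normal valence:
  8 × C (aromatic): 1 H each → 8
  2 × C (aromatic): no H
  1 × O (aromatic): no H
  Total hydrogens = 8.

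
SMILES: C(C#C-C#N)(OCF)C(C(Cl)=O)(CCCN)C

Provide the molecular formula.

C11H14ClFN2O2

Heavy atoms from the SMILES: 11 C, 1 Cl, 1 F, 2 N, 2 O.
Implicit hydrogens by atom environment:
  5 × C: no H
  4 × C: 2 H each → 8
  2 × O: no H
  1 × C: 3 H
  1 × C: 1 H
  1 × Cl: no H
  1 × F: no H
  1 × N: 2 H
  1 × N: no H
  Total hydrogens = 14.
Molecular formula: C11H14ClFN2O2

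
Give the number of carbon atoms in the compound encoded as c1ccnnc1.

The symbol for carbon appears 4 times in the SMILES. Lowercase c denotes aromatic carbon and counts toward C.

4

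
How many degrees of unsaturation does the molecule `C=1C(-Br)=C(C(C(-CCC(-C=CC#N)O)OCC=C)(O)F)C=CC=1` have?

8

Molecular formula from the SMILES: C17H19BrFNO3.
DoU = (2C + 2 + N − H − X)/2 = (2·17 + 2 + 1 − 19 − 2)/2 = 16/2 = 8.
(Structurally: 1 ring(s) + 7 π bond(s) = 8.)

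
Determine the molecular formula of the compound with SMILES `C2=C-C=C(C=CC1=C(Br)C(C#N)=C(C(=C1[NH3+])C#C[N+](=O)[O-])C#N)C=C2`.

Heavy atoms from the SMILES: 1 Br, 18 C, 4 N, 2 O.
Implicit hydrogens by atom environment:
  7 × C (aromatic): no H
  5 × C (aromatic): 1 H each → 5
  4 × C: no H
  2 × C: 1 H each → 2
  2 × N: no H
  1 × Br: no H
  1 × N (charge +1): 3 H
  1 × N (charge +1): no H
  1 × O: no H
  1 × O (charge -1): no H
  Total hydrogens = 10.
Net charge +1.
Molecular formula: C18H10BrN4O2+

C18H10BrN4O2+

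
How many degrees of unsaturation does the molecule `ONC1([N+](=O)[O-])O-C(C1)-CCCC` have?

2

Molecular formula from the SMILES: C7H14N2O4.
DoU = (2C + 2 + N − H − X)/2 = (2·7 + 2 + 2 − 14 − 0)/2 = 4/2 = 2.
(Structurally: 1 ring(s) + 1 π bond(s) = 2.)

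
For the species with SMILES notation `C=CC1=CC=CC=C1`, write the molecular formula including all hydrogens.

C8H8

Heavy atoms from the SMILES: 8 C.
Implicit hydrogens by atom environment:
  5 × C (aromatic): 1 H each → 5
  1 × C: 2 H
  1 × C: 1 H
  1 × C (aromatic): no H
  Total hydrogens = 8.
Molecular formula: C8H8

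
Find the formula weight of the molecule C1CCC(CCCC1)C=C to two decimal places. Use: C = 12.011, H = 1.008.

138.25

Molecular formula: C10H18.
M = 10×12.011 + 18×1.008 = 138.25 g/mol.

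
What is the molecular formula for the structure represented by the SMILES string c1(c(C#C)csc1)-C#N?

C7H3NS

Heavy atoms from the SMILES: 7 C, 1 N, 1 S.
Implicit hydrogens by atom environment:
  2 × C (aromatic): 1 H each → 2
  2 × C (aromatic): no H
  2 × C: no H
  1 × C: 1 H
  1 × N: no H
  1 × S (aromatic): no H
  Total hydrogens = 3.
Molecular formula: C7H3NS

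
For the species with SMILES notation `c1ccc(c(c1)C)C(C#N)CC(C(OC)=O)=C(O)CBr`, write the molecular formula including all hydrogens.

C15H16BrNO3

Heavy atoms from the SMILES: 1 Br, 15 C, 1 N, 3 O.
Implicit hydrogens by atom environment:
  4 × C (aromatic): 1 H each → 4
  4 × C: no H
  2 × C: 3 H each → 6
  2 × C: 2 H each → 4
  2 × C (aromatic): no H
  2 × O: no H
  1 × Br: no H
  1 × C: 1 H
  1 × N: no H
  1 × O: 1 H
  Total hydrogens = 16.
Molecular formula: C15H16BrNO3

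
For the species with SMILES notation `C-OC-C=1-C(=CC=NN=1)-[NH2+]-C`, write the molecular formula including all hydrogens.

Heavy atoms from the SMILES: 7 C, 3 N, 1 O.
Implicit hydrogens by atom environment:
  2 × C: 3 H each → 6
  2 × C (aromatic): 1 H each → 2
  2 × C (aromatic): no H
  2 × N (aromatic): no H
  1 × C: 2 H
  1 × N (charge +1): 2 H
  1 × O: no H
  Total hydrogens = 12.
Net charge +1.
Molecular formula: C7H12N3O+

C7H12N3O+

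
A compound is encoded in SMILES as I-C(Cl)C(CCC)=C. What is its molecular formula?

C6H10ClI

Heavy atoms from the SMILES: 6 C, 1 Cl, 1 I.
Implicit hydrogens by atom environment:
  3 × C: 2 H each → 6
  1 × C: 3 H
  1 × C: 1 H
  1 × C: no H
  1 × Cl: no H
  1 × I: no H
  Total hydrogens = 10.
Molecular formula: C6H10ClI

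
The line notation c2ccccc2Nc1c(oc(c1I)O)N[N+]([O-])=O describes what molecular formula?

C10H8IN3O4

Heavy atoms from the SMILES: 10 C, 1 I, 3 N, 4 O.
Implicit hydrogens by atom environment:
  5 × C (aromatic): 1 H each → 5
  5 × C (aromatic): no H
  2 × N: 1 H each → 2
  1 × I: no H
  1 × N (charge +1): no H
  1 × O: 1 H
  1 × O (aromatic): no H
  1 × O: no H
  1 × O (charge -1): no H
  Total hydrogens = 8.
Molecular formula: C10H8IN3O4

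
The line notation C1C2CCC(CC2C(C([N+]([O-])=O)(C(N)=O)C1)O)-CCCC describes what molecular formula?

C15H26N2O4

Heavy atoms from the SMILES: 15 C, 2 N, 4 O.
Implicit hydrogens by atom environment:
  8 × C: 2 H each → 16
  4 × C: 1 H each → 4
  2 × C: no H
  2 × O: no H
  1 × C: 3 H
  1 × N: 2 H
  1 × N (charge +1): no H
  1 × O: 1 H
  1 × O (charge -1): no H
  Total hydrogens = 26.
Molecular formula: C15H26N2O4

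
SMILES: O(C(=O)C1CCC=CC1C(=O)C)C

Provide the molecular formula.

C10H14O3

Heavy atoms from the SMILES: 10 C, 3 O.
Implicit hydrogens by atom environment:
  4 × C: 1 H each → 4
  3 × O: no H
  2 × C: 3 H each → 6
  2 × C: 2 H each → 4
  2 × C: no H
  Total hydrogens = 14.
Molecular formula: C10H14O3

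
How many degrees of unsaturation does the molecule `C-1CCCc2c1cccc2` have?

5

Molecular formula from the SMILES: C10H12.
DoU = (2C + 2 + N − H − X)/2 = (2·10 + 2 + 0 − 12 − 0)/2 = 10/2 = 5.
(Structurally: 2 ring(s) + 3 π bond(s) = 5.)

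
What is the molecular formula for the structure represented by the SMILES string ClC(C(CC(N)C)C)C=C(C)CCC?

Heavy atoms from the SMILES: 12 C, 1 Cl, 1 N.
Implicit hydrogens by atom environment:
  4 × C: 3 H each → 12
  4 × C: 1 H each → 4
  3 × C: 2 H each → 6
  1 × C: no H
  1 × Cl: no H
  1 × N: 2 H
  Total hydrogens = 24.
Molecular formula: C12H24ClN

C12H24ClN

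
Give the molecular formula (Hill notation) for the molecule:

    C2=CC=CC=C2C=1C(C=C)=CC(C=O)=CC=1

Heavy atoms from the SMILES: 15 C, 1 O.
Implicit hydrogens by atom environment:
  8 × C (aromatic): 1 H each → 8
  4 × C (aromatic): no H
  2 × C: 1 H each → 2
  1 × C: 2 H
  1 × O: no H
  Total hydrogens = 12.
Molecular formula: C15H12O

C15H12O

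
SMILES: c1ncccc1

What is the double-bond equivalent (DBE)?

4

Molecular formula from the SMILES: C5H5N.
DoU = (2C + 2 + N − H − X)/2 = (2·5 + 2 + 1 − 5 − 0)/2 = 8/2 = 4.
(Structurally: 1 ring(s) + 3 π bond(s) = 4.)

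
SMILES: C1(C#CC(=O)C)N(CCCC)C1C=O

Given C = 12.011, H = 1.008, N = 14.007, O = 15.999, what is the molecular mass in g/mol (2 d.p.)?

Molecular formula: C11H15NO2.
M = 11×12.011 + 15×1.008 + 1×14.007 + 2×15.999 = 193.25 g/mol.

193.25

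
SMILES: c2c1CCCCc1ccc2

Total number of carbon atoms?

10

The symbol for carbon appears 10 times in the SMILES. Lowercase c denotes aromatic carbon and counts toward C.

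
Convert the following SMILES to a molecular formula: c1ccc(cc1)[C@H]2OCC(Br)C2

C10H11BrO

Heavy atoms from the SMILES: 1 Br, 10 C, 1 O.
Implicit hydrogens by atom environment:
  5 × C (aromatic): 1 H each → 5
  2 × C: 2 H each → 4
  2 × C: 1 H each → 2
  1 × Br: no H
  1 × C (aromatic): no H
  1 × O: no H
  Total hydrogens = 11.
Molecular formula: C10H11BrO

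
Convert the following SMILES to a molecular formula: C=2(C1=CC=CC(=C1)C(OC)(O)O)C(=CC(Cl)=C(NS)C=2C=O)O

Heavy atoms from the SMILES: 15 C, 1 Cl, 1 N, 5 O, 1 S.
Implicit hydrogens by atom environment:
  7 × C (aromatic): no H
  5 × C (aromatic): 1 H each → 5
  3 × O: 1 H each → 3
  2 × O: no H
  1 × C: 3 H
  1 × C: 1 H
  1 × C: no H
  1 × Cl: no H
  1 × N: 1 H
  1 × S: 1 H
  Total hydrogens = 14.
Molecular formula: C15H14ClNO5S

C15H14ClNO5S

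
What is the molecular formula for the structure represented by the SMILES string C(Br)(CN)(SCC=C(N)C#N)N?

Heavy atoms from the SMILES: 1 Br, 6 C, 4 N, 1 S.
Implicit hydrogens by atom environment:
  3 × C: no H
  3 × N: 2 H each → 6
  2 × C: 2 H each → 4
  1 × Br: no H
  1 × C: 1 H
  1 × N: no H
  1 × S: no H
  Total hydrogens = 11.
Molecular formula: C6H11BrN4S

C6H11BrN4S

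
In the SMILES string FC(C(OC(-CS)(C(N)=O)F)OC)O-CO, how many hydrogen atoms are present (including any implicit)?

Hydrogens are implicit in SMILES; fill each atom to its normal valence:
  4 × O: no H
  2 × C: 2 H each → 4
  2 × C: 1 H each → 2
  2 × C: no H
  2 × F: no H
  1 × C: 3 H
  1 × N: 2 H
  1 × O: 1 H
  1 × S: 1 H
  Total hydrogens = 13.

13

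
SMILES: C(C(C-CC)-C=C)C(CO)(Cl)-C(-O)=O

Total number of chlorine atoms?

1

The symbol for chlorine appears 1 time in the SMILES.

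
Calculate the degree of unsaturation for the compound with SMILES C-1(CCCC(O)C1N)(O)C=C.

2

Molecular formula from the SMILES: C8H15NO2.
DoU = (2C + 2 + N − H − X)/2 = (2·8 + 2 + 1 − 15 − 0)/2 = 4/2 = 2.
(Structurally: 1 ring(s) + 1 π bond(s) = 2.)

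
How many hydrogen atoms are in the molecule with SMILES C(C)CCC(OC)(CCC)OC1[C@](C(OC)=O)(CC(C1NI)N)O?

Hydrogens are implicit in SMILES; fill each atom to its normal valence:
  6 × C: 2 H each → 12
  4 × C: 3 H each → 12
  4 × O: no H
  3 × C: 1 H each → 3
  3 × C: no H
  1 × I: no H
  1 × N: 2 H
  1 × N: 1 H
  1 × O: 1 H
  Total hydrogens = 31.

31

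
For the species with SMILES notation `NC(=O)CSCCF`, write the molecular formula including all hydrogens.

C4H8FNOS

Heavy atoms from the SMILES: 4 C, 1 F, 1 N, 1 O, 1 S.
Implicit hydrogens by atom environment:
  3 × C: 2 H each → 6
  1 × C: no H
  1 × F: no H
  1 × N: 2 H
  1 × O: no H
  1 × S: no H
  Total hydrogens = 8.
Molecular formula: C4H8FNOS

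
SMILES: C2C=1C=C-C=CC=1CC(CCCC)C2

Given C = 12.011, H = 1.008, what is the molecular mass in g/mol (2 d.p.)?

Molecular formula: C14H20.
M = 14×12.011 + 20×1.008 = 188.31 g/mol.

188.31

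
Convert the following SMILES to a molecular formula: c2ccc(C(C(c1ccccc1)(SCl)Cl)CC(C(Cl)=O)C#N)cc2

Heavy atoms from the SMILES: 18 C, 3 Cl, 1 N, 1 O, 1 S.
Implicit hydrogens by atom environment:
  10 × C (aromatic): 1 H each → 10
  3 × C: no H
  3 × Cl: no H
  2 × C: 1 H each → 2
  2 × C (aromatic): no H
  1 × C: 2 H
  1 × N: no H
  1 × O: no H
  1 × S: no H
  Total hydrogens = 14.
Molecular formula: C18H14Cl3NOS

C18H14Cl3NOS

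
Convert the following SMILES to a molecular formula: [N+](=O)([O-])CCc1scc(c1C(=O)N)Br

Heavy atoms from the SMILES: 1 Br, 7 C, 2 N, 3 O, 1 S.
Implicit hydrogens by atom environment:
  3 × C (aromatic): no H
  2 × C: 2 H each → 4
  2 × O: no H
  1 × Br: no H
  1 × C (aromatic): 1 H
  1 × C: no H
  1 × N: 2 H
  1 × N (charge +1): no H
  1 × O (charge -1): no H
  1 × S (aromatic): no H
  Total hydrogens = 7.
Molecular formula: C7H7BrN2O3S

C7H7BrN2O3S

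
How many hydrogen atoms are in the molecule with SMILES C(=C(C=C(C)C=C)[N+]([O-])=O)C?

Hydrogens are implicit in SMILES; fill each atom to its normal valence:
  3 × C: 1 H each → 3
  2 × C: 3 H each → 6
  2 × C: no H
  1 × C: 2 H
  1 × N (charge +1): no H
  1 × O: no H
  1 × O (charge -1): no H
  Total hydrogens = 11.

11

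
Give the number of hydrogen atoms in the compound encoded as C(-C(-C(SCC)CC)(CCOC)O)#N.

Hydrogens are implicit in SMILES; fill each atom to its normal valence:
  4 × C: 2 H each → 8
  3 × C: 3 H each → 9
  2 × C: no H
  1 × C: 1 H
  1 × N: no H
  1 × O: 1 H
  1 × O: no H
  1 × S: no H
  Total hydrogens = 19.

19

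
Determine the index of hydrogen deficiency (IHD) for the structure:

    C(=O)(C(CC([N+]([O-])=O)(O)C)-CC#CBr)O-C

Molecular formula from the SMILES: C9H12BrNO5.
DoU = (2C + 2 + N − H − X)/2 = (2·9 + 2 + 1 − 12 − 1)/2 = 8/2 = 4.
(Structurally: 0 ring(s) + 4 π bond(s) = 4.)

4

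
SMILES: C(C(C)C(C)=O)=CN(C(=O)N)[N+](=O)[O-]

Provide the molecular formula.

Heavy atoms from the SMILES: 7 C, 3 N, 4 O.
Implicit hydrogens by atom environment:
  3 × C: 1 H each → 3
  3 × O: no H
  2 × C: 3 H each → 6
  2 × C: no H
  1 × N: 2 H
  1 × N: no H
  1 × N (charge +1): no H
  1 × O (charge -1): no H
  Total hydrogens = 11.
Molecular formula: C7H11N3O4

C7H11N3O4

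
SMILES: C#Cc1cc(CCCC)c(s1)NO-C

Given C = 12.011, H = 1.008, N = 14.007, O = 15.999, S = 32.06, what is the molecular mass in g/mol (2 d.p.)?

209.31

Molecular formula: C11H15NOS.
M = 11×12.011 + 15×1.008 + 1×14.007 + 1×15.999 + 1×32.06 = 209.31 g/mol.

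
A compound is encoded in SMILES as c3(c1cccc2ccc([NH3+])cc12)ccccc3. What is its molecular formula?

C16H14N+

Heavy atoms from the SMILES: 16 C, 1 N.
Implicit hydrogens by atom environment:
  11 × C (aromatic): 1 H each → 11
  5 × C (aromatic): no H
  1 × N (charge +1): 3 H
  Total hydrogens = 14.
Net charge +1.
Molecular formula: C16H14N+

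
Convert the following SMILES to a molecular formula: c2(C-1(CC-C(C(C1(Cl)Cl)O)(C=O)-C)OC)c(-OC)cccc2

Heavy atoms from the SMILES: 16 C, 2 Cl, 4 O.
Implicit hydrogens by atom environment:
  4 × C (aromatic): 1 H each → 4
  3 × C: 3 H each → 9
  3 × C: no H
  3 × O: no H
  2 × C: 2 H each → 4
  2 × C: 1 H each → 2
  2 × C (aromatic): no H
  2 × Cl: no H
  1 × O: 1 H
  Total hydrogens = 20.
Molecular formula: C16H20Cl2O4

C16H20Cl2O4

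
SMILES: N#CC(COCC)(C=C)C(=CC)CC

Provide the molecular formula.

Heavy atoms from the SMILES: 12 C, 1 N, 1 O.
Implicit hydrogens by atom environment:
  4 × C: 2 H each → 8
  3 × C: 3 H each → 9
  3 × C: no H
  2 × C: 1 H each → 2
  1 × N: no H
  1 × O: no H
  Total hydrogens = 19.
Molecular formula: C12H19NO

C12H19NO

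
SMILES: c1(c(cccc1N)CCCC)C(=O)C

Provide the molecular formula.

Heavy atoms from the SMILES: 12 C, 1 N, 1 O.
Implicit hydrogens by atom environment:
  3 × C: 2 H each → 6
  3 × C (aromatic): 1 H each → 3
  3 × C (aromatic): no H
  2 × C: 3 H each → 6
  1 × C: no H
  1 × N: 2 H
  1 × O: no H
  Total hydrogens = 17.
Molecular formula: C12H17NO

C12H17NO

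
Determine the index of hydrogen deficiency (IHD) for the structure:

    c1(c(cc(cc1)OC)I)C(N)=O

Molecular formula from the SMILES: C8H8INO2.
DoU = (2C + 2 + N − H − X)/2 = (2·8 + 2 + 1 − 8 − 1)/2 = 10/2 = 5.
(Structurally: 1 ring(s) + 4 π bond(s) = 5.)

5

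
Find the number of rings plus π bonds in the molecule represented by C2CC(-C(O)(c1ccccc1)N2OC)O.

Molecular formula from the SMILES: C11H15NO3.
DoU = (2C + 2 + N − H − X)/2 = (2·11 + 2 + 1 − 15 − 0)/2 = 10/2 = 5.
(Structurally: 2 ring(s) + 3 π bond(s) = 5.)

5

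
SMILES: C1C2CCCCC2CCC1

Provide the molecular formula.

C10H18

Heavy atoms from the SMILES: 10 C.
Implicit hydrogens by atom environment:
  8 × C: 2 H each → 16
  2 × C: 1 H each → 2
  Total hydrogens = 18.
Molecular formula: C10H18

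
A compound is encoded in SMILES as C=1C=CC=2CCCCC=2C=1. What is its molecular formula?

Heavy atoms from the SMILES: 10 C.
Implicit hydrogens by atom environment:
  4 × C: 2 H each → 8
  4 × C (aromatic): 1 H each → 4
  2 × C (aromatic): no H
  Total hydrogens = 12.
Molecular formula: C10H12

C10H12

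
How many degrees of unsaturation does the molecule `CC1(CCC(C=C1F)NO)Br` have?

Molecular formula from the SMILES: C7H11BrFNO.
DoU = (2C + 2 + N − H − X)/2 = (2·7 + 2 + 1 − 11 − 2)/2 = 4/2 = 2.
(Structurally: 1 ring(s) + 1 π bond(s) = 2.)

2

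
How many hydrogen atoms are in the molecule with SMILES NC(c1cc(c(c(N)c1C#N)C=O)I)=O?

6

Hydrogens are implicit in SMILES; fill each atom to its normal valence:
  5 × C (aromatic): no H
  2 × C: no H
  2 × N: 2 H each → 4
  2 × O: no H
  1 × C (aromatic): 1 H
  1 × C: 1 H
  1 × I: no H
  1 × N: no H
  Total hydrogens = 6.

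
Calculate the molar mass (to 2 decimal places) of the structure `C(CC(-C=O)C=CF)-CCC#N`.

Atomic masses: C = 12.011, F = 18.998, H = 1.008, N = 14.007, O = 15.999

Molecular formula: C9H12FNO.
M = 9×12.011 + 1×18.998 + 12×1.008 + 1×14.007 + 1×15.999 = 169.20 g/mol.

169.20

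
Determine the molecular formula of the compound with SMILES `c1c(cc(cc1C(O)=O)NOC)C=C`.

Heavy atoms from the SMILES: 10 C, 1 N, 3 O.
Implicit hydrogens by atom environment:
  3 × C (aromatic): 1 H each → 3
  3 × C (aromatic): no H
  2 × O: no H
  1 × C: 3 H
  1 × C: 2 H
  1 × C: 1 H
  1 × C: no H
  1 × N: 1 H
  1 × O: 1 H
  Total hydrogens = 11.
Molecular formula: C10H11NO3

C10H11NO3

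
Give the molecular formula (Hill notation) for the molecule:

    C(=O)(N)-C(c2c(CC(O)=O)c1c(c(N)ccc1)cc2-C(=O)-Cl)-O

C15H13ClN2O5

Heavy atoms from the SMILES: 15 C, 1 Cl, 2 N, 5 O.
Implicit hydrogens by atom environment:
  6 × C (aromatic): no H
  4 × C (aromatic): 1 H each → 4
  3 × C: no H
  3 × O: no H
  2 × N: 2 H each → 4
  2 × O: 1 H each → 2
  1 × C: 2 H
  1 × C: 1 H
  1 × Cl: no H
  Total hydrogens = 13.
Molecular formula: C15H13ClN2O5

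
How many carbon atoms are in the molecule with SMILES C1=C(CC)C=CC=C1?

8

The symbol for carbon appears 8 times in the SMILES.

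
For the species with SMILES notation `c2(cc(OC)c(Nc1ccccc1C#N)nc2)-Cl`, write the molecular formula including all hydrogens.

Heavy atoms from the SMILES: 13 C, 1 Cl, 3 N, 1 O.
Implicit hydrogens by atom environment:
  6 × C (aromatic): 1 H each → 6
  5 × C (aromatic): no H
  1 × C: 3 H
  1 × C: no H
  1 × Cl: no H
  1 × N: 1 H
  1 × N (aromatic): no H
  1 × N: no H
  1 × O: no H
  Total hydrogens = 10.
Molecular formula: C13H10ClN3O

C13H10ClN3O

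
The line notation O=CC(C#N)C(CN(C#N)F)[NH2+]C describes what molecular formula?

C7H10FN4O+

Heavy atoms from the SMILES: 7 C, 1 F, 4 N, 1 O.
Implicit hydrogens by atom environment:
  3 × C: 1 H each → 3
  3 × N: no H
  2 × C: no H
  1 × C: 3 H
  1 × C: 2 H
  1 × F: no H
  1 × N (charge +1): 2 H
  1 × O: no H
  Total hydrogens = 10.
Net charge +1.
Molecular formula: C7H10FN4O+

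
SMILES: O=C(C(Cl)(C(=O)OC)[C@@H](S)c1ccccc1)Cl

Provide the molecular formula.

Heavy atoms from the SMILES: 11 C, 2 Cl, 3 O, 1 S.
Implicit hydrogens by atom environment:
  5 × C (aromatic): 1 H each → 5
  3 × C: no H
  3 × O: no H
  2 × Cl: no H
  1 × C: 3 H
  1 × C: 1 H
  1 × C (aromatic): no H
  1 × S: 1 H
  Total hydrogens = 10.
Molecular formula: C11H10Cl2O3S

C11H10Cl2O3S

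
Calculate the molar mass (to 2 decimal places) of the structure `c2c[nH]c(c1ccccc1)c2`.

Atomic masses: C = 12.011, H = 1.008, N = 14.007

143.19

Molecular formula: C10H9N.
M = 10×12.011 + 9×1.008 + 1×14.007 = 143.19 g/mol.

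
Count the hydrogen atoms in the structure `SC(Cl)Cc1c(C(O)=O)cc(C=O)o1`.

Hydrogens are implicit in SMILES; fill each atom to its normal valence:
  3 × C (aromatic): no H
  2 × C: 1 H each → 2
  2 × O: no H
  1 × C: 2 H
  1 × C (aromatic): 1 H
  1 × C: no H
  1 × Cl: no H
  1 × O: 1 H
  1 × O (aromatic): no H
  1 × S: 1 H
  Total hydrogens = 7.

7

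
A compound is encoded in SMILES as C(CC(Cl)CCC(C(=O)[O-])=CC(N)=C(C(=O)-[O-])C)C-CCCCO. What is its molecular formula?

[C17H26ClNO5]2-

Heavy atoms from the SMILES: 17 C, 1 Cl, 1 N, 5 O.
Implicit hydrogens by atom environment:
  9 × C: 2 H each → 18
  5 × C: no H
  2 × C: 1 H each → 2
  2 × O: no H
  2 × O (charge -1): no H
  1 × C: 3 H
  1 × Cl: no H
  1 × N: 2 H
  1 × O: 1 H
  Total hydrogens = 26.
Net charge -2.
Molecular formula: [C17H26ClNO5]2-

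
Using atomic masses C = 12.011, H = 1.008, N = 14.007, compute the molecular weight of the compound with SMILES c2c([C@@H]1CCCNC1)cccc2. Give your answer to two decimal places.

161.25

Molecular formula: C11H15N.
M = 11×12.011 + 15×1.008 + 1×14.007 = 161.25 g/mol.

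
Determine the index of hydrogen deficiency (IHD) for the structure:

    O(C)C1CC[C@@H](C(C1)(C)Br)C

1

Molecular formula from the SMILES: C9H17BrO.
DoU = (2C + 2 + N − H − X)/2 = (2·9 + 2 + 0 − 17 − 1)/2 = 2/2 = 1.
(Structurally: 1 ring(s) + 0 π bond(s) = 1.)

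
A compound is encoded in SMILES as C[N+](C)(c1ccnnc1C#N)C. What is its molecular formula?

Heavy atoms from the SMILES: 8 C, 4 N.
Implicit hydrogens by atom environment:
  3 × C: 3 H each → 9
  2 × C (aromatic): 1 H each → 2
  2 × C (aromatic): no H
  2 × N (aromatic): no H
  1 × C: no H
  1 × N: no H
  1 × N (charge +1): no H
  Total hydrogens = 11.
Net charge +1.
Molecular formula: C8H11N4+

C8H11N4+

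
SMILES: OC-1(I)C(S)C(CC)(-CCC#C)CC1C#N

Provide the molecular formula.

C12H16INOS

Heavy atoms from the SMILES: 12 C, 1 I, 1 N, 1 O, 1 S.
Implicit hydrogens by atom environment:
  4 × C: 2 H each → 8
  4 × C: no H
  3 × C: 1 H each → 3
  1 × C: 3 H
  1 × I: no H
  1 × N: no H
  1 × O: 1 H
  1 × S: 1 H
  Total hydrogens = 16.
Molecular formula: C12H16INOS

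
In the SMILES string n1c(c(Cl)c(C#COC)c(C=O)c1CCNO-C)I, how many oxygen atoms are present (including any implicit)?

3

The symbol for oxygen appears 3 times in the SMILES.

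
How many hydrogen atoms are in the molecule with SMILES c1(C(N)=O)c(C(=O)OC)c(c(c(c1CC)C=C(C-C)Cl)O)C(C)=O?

20

Hydrogens are implicit in SMILES; fill each atom to its normal valence:
  6 × C (aromatic): no H
  4 × C: 3 H each → 12
  4 × C: no H
  4 × O: no H
  2 × C: 2 H each → 4
  1 × C: 1 H
  1 × Cl: no H
  1 × N: 2 H
  1 × O: 1 H
  Total hydrogens = 20.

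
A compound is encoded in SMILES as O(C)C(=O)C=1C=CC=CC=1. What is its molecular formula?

C8H8O2

Heavy atoms from the SMILES: 8 C, 2 O.
Implicit hydrogens by atom environment:
  5 × C (aromatic): 1 H each → 5
  2 × O: no H
  1 × C: 3 H
  1 × C (aromatic): no H
  1 × C: no H
  Total hydrogens = 8.
Molecular formula: C8H8O2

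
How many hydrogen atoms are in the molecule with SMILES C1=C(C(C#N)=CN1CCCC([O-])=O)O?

Hydrogens are implicit in SMILES; fill each atom to its normal valence:
  3 × C: 2 H each → 6
  2 × C (aromatic): 1 H each → 2
  2 × C (aromatic): no H
  2 × C: no H
  1 × N (aromatic): no H
  1 × N: no H
  1 × O: 1 H
  1 × O: no H
  1 × O (charge -1): no H
  Total hydrogens = 9.

9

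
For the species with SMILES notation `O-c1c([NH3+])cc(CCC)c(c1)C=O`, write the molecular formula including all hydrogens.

Heavy atoms from the SMILES: 10 C, 1 N, 2 O.
Implicit hydrogens by atom environment:
  4 × C (aromatic): no H
  2 × C: 2 H each → 4
  2 × C (aromatic): 1 H each → 2
  1 × C: 3 H
  1 × C: 1 H
  1 × N (charge +1): 3 H
  1 × O: 1 H
  1 × O: no H
  Total hydrogens = 14.
Net charge +1.
Molecular formula: C10H14NO2+

C10H14NO2+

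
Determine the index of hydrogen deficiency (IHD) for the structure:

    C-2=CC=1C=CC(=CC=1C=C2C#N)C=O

Molecular formula from the SMILES: C12H7NO.
DoU = (2C + 2 + N − H − X)/2 = (2·12 + 2 + 1 − 7 − 0)/2 = 20/2 = 10.
(Structurally: 2 ring(s) + 8 π bond(s) = 10.)

10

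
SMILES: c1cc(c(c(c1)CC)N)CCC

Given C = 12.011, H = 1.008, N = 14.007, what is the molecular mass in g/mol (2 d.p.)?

163.26

Molecular formula: C11H17N.
M = 11×12.011 + 17×1.008 + 1×14.007 = 163.26 g/mol.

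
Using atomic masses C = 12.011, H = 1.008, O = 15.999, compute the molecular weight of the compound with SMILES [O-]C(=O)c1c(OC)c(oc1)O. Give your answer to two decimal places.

157.10

Molecular formula: C6H5O5-.
M = 6×12.011 + 5×1.008 + 5×15.999 = 157.10 g/mol.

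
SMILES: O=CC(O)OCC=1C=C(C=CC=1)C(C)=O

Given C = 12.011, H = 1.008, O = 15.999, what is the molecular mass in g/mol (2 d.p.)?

208.21

Molecular formula: C11H12O4.
M = 11×12.011 + 12×1.008 + 4×15.999 = 208.21 g/mol.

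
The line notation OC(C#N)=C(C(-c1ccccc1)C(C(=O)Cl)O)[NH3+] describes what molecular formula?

Heavy atoms from the SMILES: 12 C, 1 Cl, 2 N, 3 O.
Implicit hydrogens by atom environment:
  5 × C (aromatic): 1 H each → 5
  4 × C: no H
  2 × C: 1 H each → 2
  2 × O: 1 H each → 2
  1 × C (aromatic): no H
  1 × Cl: no H
  1 × N (charge +1): 3 H
  1 × N: no H
  1 × O: no H
  Total hydrogens = 12.
Net charge +1.
Molecular formula: C12H12ClN2O3+

C12H12ClN2O3+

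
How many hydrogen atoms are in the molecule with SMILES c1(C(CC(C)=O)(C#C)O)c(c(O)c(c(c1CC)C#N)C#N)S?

Hydrogens are implicit in SMILES; fill each atom to its normal valence:
  6 × C (aromatic): no H
  5 × C: no H
  2 × C: 3 H each → 6
  2 × C: 2 H each → 4
  2 × N: no H
  2 × O: 1 H each → 2
  1 × C: 1 H
  1 × O: no H
  1 × S: 1 H
  Total hydrogens = 14.

14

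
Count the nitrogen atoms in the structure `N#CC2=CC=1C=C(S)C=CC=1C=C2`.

1

The symbol for nitrogen appears 1 time in the SMILES.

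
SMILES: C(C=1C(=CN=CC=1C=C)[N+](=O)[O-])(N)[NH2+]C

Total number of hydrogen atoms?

Hydrogens are implicit in SMILES; fill each atom to its normal valence:
  3 × C (aromatic): no H
  2 × C (aromatic): 1 H each → 2
  2 × C: 1 H each → 2
  1 × C: 3 H
  1 × C: 2 H
  1 × N (charge +1): 2 H
  1 × N: 2 H
  1 × N (aromatic): no H
  1 × N (charge +1): no H
  1 × O: no H
  1 × O (charge -1): no H
  Total hydrogens = 13.

13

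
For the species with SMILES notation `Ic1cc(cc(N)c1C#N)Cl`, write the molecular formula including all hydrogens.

C7H4ClIN2

Heavy atoms from the SMILES: 7 C, 1 Cl, 1 I, 2 N.
Implicit hydrogens by atom environment:
  4 × C (aromatic): no H
  2 × C (aromatic): 1 H each → 2
  1 × C: no H
  1 × Cl: no H
  1 × I: no H
  1 × N: 2 H
  1 × N: no H
  Total hydrogens = 4.
Molecular formula: C7H4ClIN2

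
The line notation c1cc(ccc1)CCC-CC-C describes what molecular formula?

Heavy atoms from the SMILES: 12 C.
Implicit hydrogens by atom environment:
  5 × C: 2 H each → 10
  5 × C (aromatic): 1 H each → 5
  1 × C: 3 H
  1 × C (aromatic): no H
  Total hydrogens = 18.
Molecular formula: C12H18

C12H18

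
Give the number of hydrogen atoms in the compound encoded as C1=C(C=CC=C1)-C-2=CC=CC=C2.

Hydrogens are implicit in SMILES; fill each atom to its normal valence:
  10 × C (aromatic): 1 H each → 10
  2 × C (aromatic): no H
  Total hydrogens = 10.

10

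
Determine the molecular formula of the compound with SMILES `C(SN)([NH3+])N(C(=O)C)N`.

C3H11N4OS+

Heavy atoms from the SMILES: 3 C, 4 N, 1 O, 1 S.
Implicit hydrogens by atom environment:
  2 × N: 2 H each → 4
  1 × C: 3 H
  1 × C: 1 H
  1 × C: no H
  1 × N (charge +1): 3 H
  1 × N: no H
  1 × O: no H
  1 × S: no H
  Total hydrogens = 11.
Net charge +1.
Molecular formula: C3H11N4OS+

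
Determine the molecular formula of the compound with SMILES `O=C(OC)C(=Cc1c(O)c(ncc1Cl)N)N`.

Heavy atoms from the SMILES: 9 C, 1 Cl, 3 N, 3 O.
Implicit hydrogens by atom environment:
  4 × C (aromatic): no H
  2 × C: no H
  2 × N: 2 H each → 4
  2 × O: no H
  1 × C: 3 H
  1 × C (aromatic): 1 H
  1 × C: 1 H
  1 × Cl: no H
  1 × N (aromatic): no H
  1 × O: 1 H
  Total hydrogens = 10.
Molecular formula: C9H10ClN3O3

C9H10ClN3O3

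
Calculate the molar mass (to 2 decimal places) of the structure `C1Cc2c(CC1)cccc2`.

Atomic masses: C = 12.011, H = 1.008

Molecular formula: C10H12.
M = 10×12.011 + 12×1.008 = 132.21 g/mol.

132.21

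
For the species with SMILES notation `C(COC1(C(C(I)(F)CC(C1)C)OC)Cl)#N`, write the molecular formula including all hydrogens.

C10H14ClFINO2

Heavy atoms from the SMILES: 10 C, 1 Cl, 1 F, 1 I, 1 N, 2 O.
Implicit hydrogens by atom environment:
  3 × C: 2 H each → 6
  3 × C: no H
  2 × C: 3 H each → 6
  2 × C: 1 H each → 2
  2 × O: no H
  1 × Cl: no H
  1 × F: no H
  1 × I: no H
  1 × N: no H
  Total hydrogens = 14.
Molecular formula: C10H14ClFINO2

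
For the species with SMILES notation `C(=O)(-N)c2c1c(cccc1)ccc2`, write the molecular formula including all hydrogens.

Heavy atoms from the SMILES: 11 C, 1 N, 1 O.
Implicit hydrogens by atom environment:
  7 × C (aromatic): 1 H each → 7
  3 × C (aromatic): no H
  1 × C: no H
  1 × N: 2 H
  1 × O: no H
  Total hydrogens = 9.
Molecular formula: C11H9NO

C11H9NO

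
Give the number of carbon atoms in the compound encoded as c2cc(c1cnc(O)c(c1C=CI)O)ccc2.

The symbol for carbon appears 13 times in the SMILES. Lowercase c denotes aromatic carbon and counts toward C.

13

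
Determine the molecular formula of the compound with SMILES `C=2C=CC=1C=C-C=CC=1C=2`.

Heavy atoms from the SMILES: 10 C.
Implicit hydrogens by atom environment:
  8 × C (aromatic): 1 H each → 8
  2 × C (aromatic): no H
  Total hydrogens = 8.
Molecular formula: C10H8

C10H8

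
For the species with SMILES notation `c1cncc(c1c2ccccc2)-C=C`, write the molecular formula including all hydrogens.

C13H11N

Heavy atoms from the SMILES: 13 C, 1 N.
Implicit hydrogens by atom environment:
  8 × C (aromatic): 1 H each → 8
  3 × C (aromatic): no H
  1 × C: 2 H
  1 × C: 1 H
  1 × N (aromatic): no H
  Total hydrogens = 11.
Molecular formula: C13H11N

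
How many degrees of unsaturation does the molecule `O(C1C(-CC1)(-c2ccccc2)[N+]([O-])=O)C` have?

6

Molecular formula from the SMILES: C11H13NO3.
DoU = (2C + 2 + N − H − X)/2 = (2·11 + 2 + 1 − 13 − 0)/2 = 12/2 = 6.
(Structurally: 2 ring(s) + 4 π bond(s) = 6.)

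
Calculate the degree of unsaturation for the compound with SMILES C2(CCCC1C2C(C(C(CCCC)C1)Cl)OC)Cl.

Molecular formula from the SMILES: C15H26Cl2O.
DoU = (2C + 2 + N − H − X)/2 = (2·15 + 2 + 0 − 26 − 2)/2 = 4/2 = 2.
(Structurally: 2 ring(s) + 0 π bond(s) = 2.)

2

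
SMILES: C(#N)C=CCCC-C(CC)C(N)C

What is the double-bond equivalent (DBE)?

Molecular formula from the SMILES: C11H20N2.
DoU = (2C + 2 + N − H − X)/2 = (2·11 + 2 + 2 − 20 − 0)/2 = 6/2 = 3.
(Structurally: 0 ring(s) + 3 π bond(s) = 3.)

3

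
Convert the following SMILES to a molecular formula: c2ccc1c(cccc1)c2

Heavy atoms from the SMILES: 10 C.
Implicit hydrogens by atom environment:
  8 × C (aromatic): 1 H each → 8
  2 × C (aromatic): no H
  Total hydrogens = 8.
Molecular formula: C10H8

C10H8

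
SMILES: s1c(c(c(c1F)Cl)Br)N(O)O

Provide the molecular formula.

C4H2BrClFNO2S

Heavy atoms from the SMILES: 1 Br, 4 C, 1 Cl, 1 F, 1 N, 2 O, 1 S.
Implicit hydrogens by atom environment:
  4 × C (aromatic): no H
  2 × O: 1 H each → 2
  1 × Br: no H
  1 × Cl: no H
  1 × F: no H
  1 × N: no H
  1 × S (aromatic): no H
  Total hydrogens = 2.
Molecular formula: C4H2BrClFNO2S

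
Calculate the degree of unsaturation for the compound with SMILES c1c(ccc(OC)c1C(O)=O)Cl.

Molecular formula from the SMILES: C8H7ClO3.
DoU = (2C + 2 + N − H − X)/2 = (2·8 + 2 + 0 − 7 − 1)/2 = 10/2 = 5.
(Structurally: 1 ring(s) + 4 π bond(s) = 5.)

5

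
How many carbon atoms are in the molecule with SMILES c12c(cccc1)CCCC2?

10

The symbol for carbon appears 10 times in the SMILES. Lowercase c denotes aromatic carbon and counts toward C.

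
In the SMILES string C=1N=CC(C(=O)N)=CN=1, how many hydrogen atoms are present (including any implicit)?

Hydrogens are implicit in SMILES; fill each atom to its normal valence:
  3 × C (aromatic): 1 H each → 3
  2 × N (aromatic): no H
  1 × C (aromatic): no H
  1 × C: no H
  1 × N: 2 H
  1 × O: no H
  Total hydrogens = 5.

5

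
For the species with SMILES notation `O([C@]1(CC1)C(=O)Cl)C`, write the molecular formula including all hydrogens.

Heavy atoms from the SMILES: 5 C, 1 Cl, 2 O.
Implicit hydrogens by atom environment:
  2 × C: 2 H each → 4
  2 × C: no H
  2 × O: no H
  1 × C: 3 H
  1 × Cl: no H
  Total hydrogens = 7.
Molecular formula: C5H7ClO2

C5H7ClO2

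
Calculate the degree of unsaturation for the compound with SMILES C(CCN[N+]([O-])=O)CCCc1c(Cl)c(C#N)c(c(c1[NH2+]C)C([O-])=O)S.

8

Molecular formula from the SMILES: C15H19ClN4O4S.
DoU = (2C + 2 + N − H − X)/2 = (2·15 + 2 + 4 − 19 − 1)/2 = 16/2 = 8.
(Structurally: 1 ring(s) + 7 π bond(s) = 8.)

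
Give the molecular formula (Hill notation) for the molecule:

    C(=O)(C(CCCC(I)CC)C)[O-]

Heavy atoms from the SMILES: 9 C, 1 I, 2 O.
Implicit hydrogens by atom environment:
  4 × C: 2 H each → 8
  2 × C: 3 H each → 6
  2 × C: 1 H each → 2
  1 × C: no H
  1 × I: no H
  1 × O: no H
  1 × O (charge -1): no H
  Total hydrogens = 16.
Net charge -1.
Molecular formula: C9H16IO2-

C9H16IO2-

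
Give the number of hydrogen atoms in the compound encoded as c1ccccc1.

6

Hydrogens are implicit in SMILES; fill each atom to its normal valence:
  6 × C (aromatic): 1 H each → 6
  Total hydrogens = 6.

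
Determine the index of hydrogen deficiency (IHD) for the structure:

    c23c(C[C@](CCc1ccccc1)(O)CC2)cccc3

9

Molecular formula from the SMILES: C18H20O.
DoU = (2C + 2 + N − H − X)/2 = (2·18 + 2 + 0 − 20 − 0)/2 = 18/2 = 9.
(Structurally: 3 ring(s) + 6 π bond(s) = 9.)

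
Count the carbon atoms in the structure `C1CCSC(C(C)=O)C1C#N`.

The symbol for carbon appears 8 times in the SMILES.

8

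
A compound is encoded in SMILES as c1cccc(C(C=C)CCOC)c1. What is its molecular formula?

Heavy atoms from the SMILES: 12 C, 1 O.
Implicit hydrogens by atom environment:
  5 × C (aromatic): 1 H each → 5
  3 × C: 2 H each → 6
  2 × C: 1 H each → 2
  1 × C: 3 H
  1 × C (aromatic): no H
  1 × O: no H
  Total hydrogens = 16.
Molecular formula: C12H16O

C12H16O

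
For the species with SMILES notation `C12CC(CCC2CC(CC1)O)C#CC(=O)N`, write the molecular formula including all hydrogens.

Heavy atoms from the SMILES: 13 C, 1 N, 2 O.
Implicit hydrogens by atom environment:
  6 × C: 2 H each → 12
  4 × C: 1 H each → 4
  3 × C: no H
  1 × N: 2 H
  1 × O: 1 H
  1 × O: no H
  Total hydrogens = 19.
Molecular formula: C13H19NO2

C13H19NO2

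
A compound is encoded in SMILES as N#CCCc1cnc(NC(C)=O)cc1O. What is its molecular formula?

Heavy atoms from the SMILES: 10 C, 3 N, 2 O.
Implicit hydrogens by atom environment:
  3 × C (aromatic): no H
  2 × C: 2 H each → 4
  2 × C (aromatic): 1 H each → 2
  2 × C: no H
  1 × C: 3 H
  1 × N: 1 H
  1 × N (aromatic): no H
  1 × N: no H
  1 × O: 1 H
  1 × O: no H
  Total hydrogens = 11.
Molecular formula: C10H11N3O2

C10H11N3O2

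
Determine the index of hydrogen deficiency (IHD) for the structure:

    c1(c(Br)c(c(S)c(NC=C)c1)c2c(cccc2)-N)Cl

9

Molecular formula from the SMILES: C14H12BrClN2S.
DoU = (2C + 2 + N − H − X)/2 = (2·14 + 2 + 2 − 12 − 2)/2 = 18/2 = 9.
(Structurally: 2 ring(s) + 7 π bond(s) = 9.)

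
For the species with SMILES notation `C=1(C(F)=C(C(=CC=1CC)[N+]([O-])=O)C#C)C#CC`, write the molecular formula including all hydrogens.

Heavy atoms from the SMILES: 13 C, 1 F, 1 N, 2 O.
Implicit hydrogens by atom environment:
  5 × C (aromatic): no H
  3 × C: no H
  2 × C: 3 H each → 6
  1 × C: 2 H
  1 × C (aromatic): 1 H
  1 × C: 1 H
  1 × F: no H
  1 × N (charge +1): no H
  1 × O: no H
  1 × O (charge -1): no H
  Total hydrogens = 10.
Molecular formula: C13H10FNO2

C13H10FNO2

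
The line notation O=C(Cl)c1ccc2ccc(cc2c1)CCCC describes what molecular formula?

C15H15ClO

Heavy atoms from the SMILES: 15 C, 1 Cl, 1 O.
Implicit hydrogens by atom environment:
  6 × C (aromatic): 1 H each → 6
  4 × C (aromatic): no H
  3 × C: 2 H each → 6
  1 × C: 3 H
  1 × C: no H
  1 × Cl: no H
  1 × O: no H
  Total hydrogens = 15.
Molecular formula: C15H15ClO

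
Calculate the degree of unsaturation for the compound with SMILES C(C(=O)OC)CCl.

1

Molecular formula from the SMILES: C4H7ClO2.
DoU = (2C + 2 + N − H − X)/2 = (2·4 + 2 + 0 − 7 − 1)/2 = 2/2 = 1.
(Structurally: 0 ring(s) + 1 π bond(s) = 1.)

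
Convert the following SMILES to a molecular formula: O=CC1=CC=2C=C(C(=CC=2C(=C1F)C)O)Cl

C12H8ClFO2

Heavy atoms from the SMILES: 12 C, 1 Cl, 1 F, 2 O.
Implicit hydrogens by atom environment:
  7 × C (aromatic): no H
  3 × C (aromatic): 1 H each → 3
  1 × C: 3 H
  1 × C: 1 H
  1 × Cl: no H
  1 × F: no H
  1 × O: 1 H
  1 × O: no H
  Total hydrogens = 8.
Molecular formula: C12H8ClFO2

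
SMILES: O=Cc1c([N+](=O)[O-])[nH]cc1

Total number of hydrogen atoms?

Hydrogens are implicit in SMILES; fill each atom to its normal valence:
  2 × C (aromatic): 1 H each → 2
  2 × C (aromatic): no H
  2 × O: no H
  1 × C: 1 H
  1 × N (aromatic): 1 H
  1 × N (charge +1): no H
  1 × O (charge -1): no H
  Total hydrogens = 4.

4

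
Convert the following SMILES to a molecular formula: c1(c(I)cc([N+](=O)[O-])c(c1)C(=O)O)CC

Heavy atoms from the SMILES: 9 C, 1 I, 1 N, 4 O.
Implicit hydrogens by atom environment:
  4 × C (aromatic): no H
  2 × C (aromatic): 1 H each → 2
  2 × O: no H
  1 × C: 3 H
  1 × C: 2 H
  1 × C: no H
  1 × I: no H
  1 × N (charge +1): no H
  1 × O: 1 H
  1 × O (charge -1): no H
  Total hydrogens = 8.
Molecular formula: C9H8INO4

C9H8INO4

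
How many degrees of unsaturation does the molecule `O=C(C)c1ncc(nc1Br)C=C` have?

Molecular formula from the SMILES: C8H7BrN2O.
DoU = (2C + 2 + N − H − X)/2 = (2·8 + 2 + 2 − 7 − 1)/2 = 12/2 = 6.
(Structurally: 1 ring(s) + 5 π bond(s) = 6.)

6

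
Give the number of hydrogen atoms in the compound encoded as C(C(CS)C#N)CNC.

Hydrogens are implicit in SMILES; fill each atom to its normal valence:
  3 × C: 2 H each → 6
  1 × C: 3 H
  1 × C: 1 H
  1 × C: no H
  1 × N: 1 H
  1 × N: no H
  1 × S: 1 H
  Total hydrogens = 12.

12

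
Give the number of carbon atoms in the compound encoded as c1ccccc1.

6

The symbol for carbon appears 6 times in the SMILES. Lowercase c denotes aromatic carbon and counts toward C.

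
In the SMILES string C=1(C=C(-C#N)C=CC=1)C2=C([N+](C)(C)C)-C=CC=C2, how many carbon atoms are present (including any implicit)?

16

The symbol for carbon appears 16 times in the SMILES.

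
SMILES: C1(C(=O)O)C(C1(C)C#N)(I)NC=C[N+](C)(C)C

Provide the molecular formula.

C11H17IN3O2+

Heavy atoms from the SMILES: 11 C, 1 I, 3 N, 2 O.
Implicit hydrogens by atom environment:
  4 × C: 3 H each → 12
  4 × C: no H
  3 × C: 1 H each → 3
  1 × I: no H
  1 × N: 1 H
  1 × N: no H
  1 × N (charge +1): no H
  1 × O: 1 H
  1 × O: no H
  Total hydrogens = 17.
Net charge +1.
Molecular formula: C11H17IN3O2+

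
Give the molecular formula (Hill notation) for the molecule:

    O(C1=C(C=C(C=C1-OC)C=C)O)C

C10H12O3

Heavy atoms from the SMILES: 10 C, 3 O.
Implicit hydrogens by atom environment:
  4 × C (aromatic): no H
  2 × C: 3 H each → 6
  2 × C (aromatic): 1 H each → 2
  2 × O: no H
  1 × C: 2 H
  1 × C: 1 H
  1 × O: 1 H
  Total hydrogens = 12.
Molecular formula: C10H12O3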